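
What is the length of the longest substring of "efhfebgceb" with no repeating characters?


Input: "efhfebgceb"
Sliding window (track last position of each char):
  Position 0 ('e'): window [0,0] length 1 -- new best
  Position 1 ('f'): window [0,1] length 2 -- new best
  Position 2 ('h'): window [0,2] length 3 -- new best
  Position 3 ('f'): repeat (last at 1), move window start to 2
  Position 3 ('f'): window [2,3] length 2
  Position 4 ('e'): window [2,4] length 3
  Position 5 ('b'): window [2,5] length 4 -- new best
  Position 6 ('g'): window [2,6] length 5 -- new best
  Position 7 ('c'): window [2,7] length 6 -- new best
  Position 8 ('e'): repeat (last at 4), move window start to 5
  Position 8 ('e'): window [5,8] length 4
  Position 9 ('b'): repeat (last at 5), move window start to 6
  Position 9 ('b'): window [6,9] length 4
Longest substring with no repeats: "hfebgc" with length 6

6


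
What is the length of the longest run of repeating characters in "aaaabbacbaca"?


Input: "aaaabbacbaca"
Scanning for longest run:
  Position 1 ('a'): continues run of 'a', length=2
  Position 2 ('a'): continues run of 'a', length=3
  Position 3 ('a'): continues run of 'a', length=4
  Position 4 ('b'): new char, reset run to 1
  Position 5 ('b'): continues run of 'b', length=2
  Position 6 ('a'): new char, reset run to 1
  Position 7 ('c'): new char, reset run to 1
  Position 8 ('b'): new char, reset run to 1
  Position 9 ('a'): new char, reset run to 1
  Position 10 ('c'): new char, reset run to 1
  Position 11 ('a'): new char, reset run to 1
Longest run: 'a' with length 4

4


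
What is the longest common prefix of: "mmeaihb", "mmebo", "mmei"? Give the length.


Words: mmeaihb, mmebo, mmei
  Position 0: all 'm' => match
  Position 1: all 'm' => match
  Position 2: all 'e' => match
  Position 3: ('a', 'b', 'i') => mismatch, stop
LCP = "mme" (length 3)

3


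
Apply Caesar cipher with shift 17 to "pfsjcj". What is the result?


Caesar cipher: shift "pfsjcj" by 17
  'p' (pos 15) + 17 = pos 6 = 'g'
  'f' (pos 5) + 17 = pos 22 = 'w'
  's' (pos 18) + 17 = pos 9 = 'j'
  'j' (pos 9) + 17 = pos 0 = 'a'
  'c' (pos 2) + 17 = pos 19 = 't'
  'j' (pos 9) + 17 = pos 0 = 'a'
Result: gwjata

gwjata


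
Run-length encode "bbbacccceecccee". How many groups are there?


Input: bbbacccceecccee
Scanning for consecutive runs:
  Group 1: 'b' x 3 (positions 0-2)
  Group 2: 'a' x 1 (positions 3-3)
  Group 3: 'c' x 4 (positions 4-7)
  Group 4: 'e' x 2 (positions 8-9)
  Group 5: 'c' x 3 (positions 10-12)
  Group 6: 'e' x 2 (positions 13-14)
Total groups: 6

6


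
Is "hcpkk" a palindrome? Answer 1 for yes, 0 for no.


Input: hcpkk
Reversed: kkpch
  Compare pos 0 ('h') with pos 4 ('k'): MISMATCH
  Compare pos 1 ('c') with pos 3 ('k'): MISMATCH
Result: not a palindrome

0


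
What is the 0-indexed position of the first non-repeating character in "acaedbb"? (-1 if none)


Input: acaedbb
Character frequencies:
  'a': 2
  'b': 2
  'c': 1
  'd': 1
  'e': 1
Scanning left to right for freq == 1:
  Position 0 ('a'): freq=2, skip
  Position 1 ('c'): unique! => answer = 1

1


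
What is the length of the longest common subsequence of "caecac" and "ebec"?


LCS of "caecac" and "ebec"
DP table:
           e    b    e    c
      0    0    0    0    0
  c   0    0    0    0    1
  a   0    0    0    0    1
  e   0    1    1    1    1
  c   0    1    1    1    2
  a   0    1    1    1    2
  c   0    1    1    1    2
LCS length = dp[6][4] = 2

2


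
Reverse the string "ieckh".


Input: ieckh
Reading characters right to left:
  Position 4: 'h'
  Position 3: 'k'
  Position 2: 'c'
  Position 1: 'e'
  Position 0: 'i'
Reversed: hkcei

hkcei


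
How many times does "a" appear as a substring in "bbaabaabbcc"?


Searching for "a" in "bbaabaabbcc"
Scanning each position:
  Position 0: "b" => no
  Position 1: "b" => no
  Position 2: "a" => MATCH
  Position 3: "a" => MATCH
  Position 4: "b" => no
  Position 5: "a" => MATCH
  Position 6: "a" => MATCH
  Position 7: "b" => no
  Position 8: "b" => no
  Position 9: "c" => no
  Position 10: "c" => no
Total occurrences: 4

4


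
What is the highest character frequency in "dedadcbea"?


Input: dedadcbea
Character counts:
  'a': 2
  'b': 1
  'c': 1
  'd': 3
  'e': 2
Maximum frequency: 3

3


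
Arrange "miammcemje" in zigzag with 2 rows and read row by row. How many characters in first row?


Zigzag "miammcemje" into 2 rows:
Placing characters:
  'm' => row 0
  'i' => row 1
  'a' => row 0
  'm' => row 1
  'm' => row 0
  'c' => row 1
  'e' => row 0
  'm' => row 1
  'j' => row 0
  'e' => row 1
Rows:
  Row 0: "mamej"
  Row 1: "imcme"
First row length: 5

5


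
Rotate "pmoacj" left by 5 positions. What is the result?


Input: "pmoacj", rotate left by 5
First 5 characters: "pmoac"
Remaining characters: "j"
Concatenate remaining + first: "j" + "pmoac" = "jpmoac"

jpmoac


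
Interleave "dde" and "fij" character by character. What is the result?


Interleaving "dde" and "fij":
  Position 0: 'd' from first, 'f' from second => "df"
  Position 1: 'd' from first, 'i' from second => "di"
  Position 2: 'e' from first, 'j' from second => "ej"
Result: dfdiej

dfdiej


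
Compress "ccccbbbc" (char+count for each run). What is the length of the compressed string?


Input: ccccbbbc
Runs:
  'c' x 4 => "c4"
  'b' x 3 => "b3"
  'c' x 1 => "c1"
Compressed: "c4b3c1"
Compressed length: 6

6


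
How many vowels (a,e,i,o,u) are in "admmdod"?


Input: admmdod
Checking each character:
  'a' at position 0: vowel (running total: 1)
  'd' at position 1: consonant
  'm' at position 2: consonant
  'm' at position 3: consonant
  'd' at position 4: consonant
  'o' at position 5: vowel (running total: 2)
  'd' at position 6: consonant
Total vowels: 2

2


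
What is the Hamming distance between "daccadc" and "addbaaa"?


Comparing "daccadc" and "addbaaa" position by position:
  Position 0: 'd' vs 'a' => differ
  Position 1: 'a' vs 'd' => differ
  Position 2: 'c' vs 'd' => differ
  Position 3: 'c' vs 'b' => differ
  Position 4: 'a' vs 'a' => same
  Position 5: 'd' vs 'a' => differ
  Position 6: 'c' vs 'a' => differ
Total differences (Hamming distance): 6

6


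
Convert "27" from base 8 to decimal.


Input: "27" in base 8
Positional expansion:
  Digit '2' (value 2) x 8^1 = 16
  Digit '7' (value 7) x 8^0 = 7
Sum = 23

23


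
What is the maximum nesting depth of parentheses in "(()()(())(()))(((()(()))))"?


Input: "(()()(())(()))(((()(()))))"
Tracking depth:
  Position 0 '(': depth becomes 1
  Position 1 '(': depth becomes 2
  Position 2 ')': depth becomes 1
  Position 3 '(': depth becomes 2
  Position 4 ')': depth becomes 1
  Position 5 '(': depth becomes 2
  Position 6 '(': depth becomes 3
  Position 7 ')': depth becomes 2
  Position 8 ')': depth becomes 1
  Position 9 '(': depth becomes 2
  Position 10 '(': depth becomes 3
  Position 11 ')': depth becomes 2
  Position 12 ')': depth becomes 1
  Position 13 ')': depth becomes 0
  Position 14 '(': depth becomes 1
  Position 15 '(': depth becomes 2
  Position 16 '(': depth becomes 3
  Position 17 '(': depth becomes 4
  Position 18 ')': depth becomes 3
  Position 19 '(': depth becomes 4
  Position 20 '(': depth becomes 5
  Position 21 ')': depth becomes 4
  Position 22 ')': depth becomes 3
  Position 23 ')': depth becomes 2
  Position 24 ')': depth becomes 1
  Position 25 ')': depth becomes 0
Maximum depth reached: 5

5


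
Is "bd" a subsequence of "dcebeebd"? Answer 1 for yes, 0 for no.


Check if "bd" is a subsequence of "dcebeebd"
Greedy scan:
  Position 0 ('d'): no match needed
  Position 1 ('c'): no match needed
  Position 2 ('e'): no match needed
  Position 3 ('b'): matches sub[0] = 'b'
  Position 4 ('e'): no match needed
  Position 5 ('e'): no match needed
  Position 6 ('b'): no match needed
  Position 7 ('d'): matches sub[1] = 'd'
All 2 characters matched => is a subsequence

1


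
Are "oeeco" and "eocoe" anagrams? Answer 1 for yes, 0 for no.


Strings: "oeeco", "eocoe"
Sorted first:  ceeoo
Sorted second: ceeoo
Sorted forms match => anagrams

1


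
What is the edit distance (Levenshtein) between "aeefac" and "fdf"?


Computing edit distance: "aeefac" -> "fdf"
DP table:
           f    d    f
      0    1    2    3
  a   1    1    2    3
  e   2    2    2    3
  e   3    3    3    3
  f   4    3    4    3
  a   5    4    4    4
  c   6    5    5    5
Edit distance = dp[6][3] = 5

5


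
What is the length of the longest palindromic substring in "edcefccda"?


Input: "edcefccda"
Checking substrings for palindromes:
  [5:7] "cc" (len 2) => palindrome
Longest palindromic substring: "cc" with length 2

2


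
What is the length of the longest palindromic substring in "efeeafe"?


Input: "efeeafe"
Checking substrings for palindromes:
  [0:3] "efe" (len 3) => palindrome
  [2:4] "ee" (len 2) => palindrome
Longest palindromic substring: "efe" with length 3

3


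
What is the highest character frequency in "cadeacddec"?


Input: cadeacddec
Character counts:
  'a': 2
  'c': 3
  'd': 3
  'e': 2
Maximum frequency: 3

3


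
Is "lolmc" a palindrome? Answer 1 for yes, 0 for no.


Input: lolmc
Reversed: cmlol
  Compare pos 0 ('l') with pos 4 ('c'): MISMATCH
  Compare pos 1 ('o') with pos 3 ('m'): MISMATCH
Result: not a palindrome

0


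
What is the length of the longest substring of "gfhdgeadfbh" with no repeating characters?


Input: "gfhdgeadfbh"
Sliding window (track last position of each char):
  Position 0 ('g'): window [0,0] length 1 -- new best
  Position 1 ('f'): window [0,1] length 2 -- new best
  Position 2 ('h'): window [0,2] length 3 -- new best
  Position 3 ('d'): window [0,3] length 4 -- new best
  Position 4 ('g'): repeat (last at 0), move window start to 1
  Position 4 ('g'): window [1,4] length 4
  Position 5 ('e'): window [1,5] length 5 -- new best
  Position 6 ('a'): window [1,6] length 6 -- new best
  Position 7 ('d'): repeat (last at 3), move window start to 4
  Position 7 ('d'): window [4,7] length 4
  Position 8 ('f'): window [4,8] length 5
  Position 9 ('b'): window [4,9] length 6
  Position 10 ('h'): window [4,10] length 7 -- new best
Longest substring with no repeats: "geadfbh" with length 7

7


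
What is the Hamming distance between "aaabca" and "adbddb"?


Comparing "aaabca" and "adbddb" position by position:
  Position 0: 'a' vs 'a' => same
  Position 1: 'a' vs 'd' => differ
  Position 2: 'a' vs 'b' => differ
  Position 3: 'b' vs 'd' => differ
  Position 4: 'c' vs 'd' => differ
  Position 5: 'a' vs 'b' => differ
Total differences (Hamming distance): 5

5


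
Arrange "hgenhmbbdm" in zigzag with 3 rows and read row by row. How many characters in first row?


Zigzag "hgenhmbbdm" into 3 rows:
Placing characters:
  'h' => row 0
  'g' => row 1
  'e' => row 2
  'n' => row 1
  'h' => row 0
  'm' => row 1
  'b' => row 2
  'b' => row 1
  'd' => row 0
  'm' => row 1
Rows:
  Row 0: "hhd"
  Row 1: "gnmbm"
  Row 2: "eb"
First row length: 3

3


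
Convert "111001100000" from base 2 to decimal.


Input: "111001100000" in base 2
Positional expansion:
  Digit '1' (value 1) x 2^11 = 2048
  Digit '1' (value 1) x 2^10 = 1024
  Digit '1' (value 1) x 2^9 = 512
  Digit '0' (value 0) x 2^8 = 0
  Digit '0' (value 0) x 2^7 = 0
  Digit '1' (value 1) x 2^6 = 64
  Digit '1' (value 1) x 2^5 = 32
  Digit '0' (value 0) x 2^4 = 0
  Digit '0' (value 0) x 2^3 = 0
  Digit '0' (value 0) x 2^2 = 0
  Digit '0' (value 0) x 2^1 = 0
  Digit '0' (value 0) x 2^0 = 0
Sum = 3680

3680


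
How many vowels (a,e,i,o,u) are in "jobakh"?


Input: jobakh
Checking each character:
  'j' at position 0: consonant
  'o' at position 1: vowel (running total: 1)
  'b' at position 2: consonant
  'a' at position 3: vowel (running total: 2)
  'k' at position 4: consonant
  'h' at position 5: consonant
Total vowels: 2

2


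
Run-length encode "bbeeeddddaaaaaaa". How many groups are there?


Input: bbeeeddddaaaaaaa
Scanning for consecutive runs:
  Group 1: 'b' x 2 (positions 0-1)
  Group 2: 'e' x 3 (positions 2-4)
  Group 3: 'd' x 4 (positions 5-8)
  Group 4: 'a' x 7 (positions 9-15)
Total groups: 4

4


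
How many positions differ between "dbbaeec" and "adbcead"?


Comparing "dbbaeec" and "adbcead" position by position:
  Position 0: 'd' vs 'a' => DIFFER
  Position 1: 'b' vs 'd' => DIFFER
  Position 2: 'b' vs 'b' => same
  Position 3: 'a' vs 'c' => DIFFER
  Position 4: 'e' vs 'e' => same
  Position 5: 'e' vs 'a' => DIFFER
  Position 6: 'c' vs 'd' => DIFFER
Positions that differ: 5

5


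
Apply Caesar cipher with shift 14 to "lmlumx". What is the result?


Caesar cipher: shift "lmlumx" by 14
  'l' (pos 11) + 14 = pos 25 = 'z'
  'm' (pos 12) + 14 = pos 0 = 'a'
  'l' (pos 11) + 14 = pos 25 = 'z'
  'u' (pos 20) + 14 = pos 8 = 'i'
  'm' (pos 12) + 14 = pos 0 = 'a'
  'x' (pos 23) + 14 = pos 11 = 'l'
Result: zazial

zazial


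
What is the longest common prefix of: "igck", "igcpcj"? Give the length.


Words: igck, igcpcj
  Position 0: all 'i' => match
  Position 1: all 'g' => match
  Position 2: all 'c' => match
  Position 3: ('k', 'p') => mismatch, stop
LCP = "igc" (length 3)

3


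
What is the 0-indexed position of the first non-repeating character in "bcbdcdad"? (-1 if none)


Input: bcbdcdad
Character frequencies:
  'a': 1
  'b': 2
  'c': 2
  'd': 3
Scanning left to right for freq == 1:
  Position 0 ('b'): freq=2, skip
  Position 1 ('c'): freq=2, skip
  Position 2 ('b'): freq=2, skip
  Position 3 ('d'): freq=3, skip
  Position 4 ('c'): freq=2, skip
  Position 5 ('d'): freq=3, skip
  Position 6 ('a'): unique! => answer = 6

6


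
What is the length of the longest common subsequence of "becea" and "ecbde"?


LCS of "becea" and "ecbde"
DP table:
           e    c    b    d    e
      0    0    0    0    0    0
  b   0    0    0    1    1    1
  e   0    1    1    1    1    2
  c   0    1    2    2    2    2
  e   0    1    2    2    2    3
  a   0    1    2    2    2    3
LCS length = dp[5][5] = 3

3


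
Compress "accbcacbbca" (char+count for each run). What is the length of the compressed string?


Input: accbcacbbca
Runs:
  'a' x 1 => "a1"
  'c' x 2 => "c2"
  'b' x 1 => "b1"
  'c' x 1 => "c1"
  'a' x 1 => "a1"
  'c' x 1 => "c1"
  'b' x 2 => "b2"
  'c' x 1 => "c1"
  'a' x 1 => "a1"
Compressed: "a1c2b1c1a1c1b2c1a1"
Compressed length: 18

18


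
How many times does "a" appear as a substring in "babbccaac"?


Searching for "a" in "babbccaac"
Scanning each position:
  Position 0: "b" => no
  Position 1: "a" => MATCH
  Position 2: "b" => no
  Position 3: "b" => no
  Position 4: "c" => no
  Position 5: "c" => no
  Position 6: "a" => MATCH
  Position 7: "a" => MATCH
  Position 8: "c" => no
Total occurrences: 3

3


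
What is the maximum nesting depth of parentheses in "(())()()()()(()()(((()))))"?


Input: "(())()()()()(()()(((()))))"
Tracking depth:
  Position 0 '(': depth becomes 1
  Position 1 '(': depth becomes 2
  Position 2 ')': depth becomes 1
  Position 3 ')': depth becomes 0
  Position 4 '(': depth becomes 1
  Position 5 ')': depth becomes 0
  Position 6 '(': depth becomes 1
  Position 7 ')': depth becomes 0
  Position 8 '(': depth becomes 1
  Position 9 ')': depth becomes 0
  Position 10 '(': depth becomes 1
  Position 11 ')': depth becomes 0
  Position 12 '(': depth becomes 1
  Position 13 '(': depth becomes 2
  Position 14 ')': depth becomes 1
  Position 15 '(': depth becomes 2
  Position 16 ')': depth becomes 1
  Position 17 '(': depth becomes 2
  Position 18 '(': depth becomes 3
  Position 19 '(': depth becomes 4
  Position 20 '(': depth becomes 5
  Position 21 ')': depth becomes 4
  Position 22 ')': depth becomes 3
  Position 23 ')': depth becomes 2
  Position 24 ')': depth becomes 1
  Position 25 ')': depth becomes 0
Maximum depth reached: 5

5


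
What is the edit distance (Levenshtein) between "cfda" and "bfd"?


Computing edit distance: "cfda" -> "bfd"
DP table:
           b    f    d
      0    1    2    3
  c   1    1    2    3
  f   2    2    1    2
  d   3    3    2    1
  a   4    4    3    2
Edit distance = dp[4][3] = 2

2


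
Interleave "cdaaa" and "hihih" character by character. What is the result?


Interleaving "cdaaa" and "hihih":
  Position 0: 'c' from first, 'h' from second => "ch"
  Position 1: 'd' from first, 'i' from second => "di"
  Position 2: 'a' from first, 'h' from second => "ah"
  Position 3: 'a' from first, 'i' from second => "ai"
  Position 4: 'a' from first, 'h' from second => "ah"
Result: chdiahaiah

chdiahaiah


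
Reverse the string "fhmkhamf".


Input: fhmkhamf
Reading characters right to left:
  Position 7: 'f'
  Position 6: 'm'
  Position 5: 'a'
  Position 4: 'h'
  Position 3: 'k'
  Position 2: 'm'
  Position 1: 'h'
  Position 0: 'f'
Reversed: fmahkmhf

fmahkmhf


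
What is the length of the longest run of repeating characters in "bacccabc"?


Input: "bacccabc"
Scanning for longest run:
  Position 1 ('a'): new char, reset run to 1
  Position 2 ('c'): new char, reset run to 1
  Position 3 ('c'): continues run of 'c', length=2
  Position 4 ('c'): continues run of 'c', length=3
  Position 5 ('a'): new char, reset run to 1
  Position 6 ('b'): new char, reset run to 1
  Position 7 ('c'): new char, reset run to 1
Longest run: 'c' with length 3

3


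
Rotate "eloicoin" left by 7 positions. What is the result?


Input: "eloicoin", rotate left by 7
First 7 characters: "eloicoi"
Remaining characters: "n"
Concatenate remaining + first: "n" + "eloicoi" = "neloicoi"

neloicoi


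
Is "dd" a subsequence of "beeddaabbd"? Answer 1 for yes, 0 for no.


Check if "dd" is a subsequence of "beeddaabbd"
Greedy scan:
  Position 0 ('b'): no match needed
  Position 1 ('e'): no match needed
  Position 2 ('e'): no match needed
  Position 3 ('d'): matches sub[0] = 'd'
  Position 4 ('d'): matches sub[1] = 'd'
  Position 5 ('a'): no match needed
  Position 6 ('a'): no match needed
  Position 7 ('b'): no match needed
  Position 8 ('b'): no match needed
  Position 9 ('d'): no match needed
All 2 characters matched => is a subsequence

1


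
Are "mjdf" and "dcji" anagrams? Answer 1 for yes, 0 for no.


Strings: "mjdf", "dcji"
Sorted first:  dfjm
Sorted second: cdij
Differ at position 0: 'd' vs 'c' => not anagrams

0


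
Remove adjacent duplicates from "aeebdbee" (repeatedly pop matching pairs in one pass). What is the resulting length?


Input: aeebdbee
Stack-based adjacent duplicate removal:
  Read 'a': push. Stack: a
  Read 'e': push. Stack: ae
  Read 'e': matches stack top 'e' => pop. Stack: a
  Read 'b': push. Stack: ab
  Read 'd': push. Stack: abd
  Read 'b': push. Stack: abdb
  Read 'e': push. Stack: abdbe
  Read 'e': matches stack top 'e' => pop. Stack: abdb
Final stack: "abdb" (length 4)

4


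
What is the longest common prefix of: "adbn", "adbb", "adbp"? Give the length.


Words: adbn, adbb, adbp
  Position 0: all 'a' => match
  Position 1: all 'd' => match
  Position 2: all 'b' => match
  Position 3: ('n', 'b', 'p') => mismatch, stop
LCP = "adb" (length 3)

3


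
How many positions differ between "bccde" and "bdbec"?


Comparing "bccde" and "bdbec" position by position:
  Position 0: 'b' vs 'b' => same
  Position 1: 'c' vs 'd' => DIFFER
  Position 2: 'c' vs 'b' => DIFFER
  Position 3: 'd' vs 'e' => DIFFER
  Position 4: 'e' vs 'c' => DIFFER
Positions that differ: 4

4


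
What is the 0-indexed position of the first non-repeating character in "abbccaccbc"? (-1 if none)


Input: abbccaccbc
Character frequencies:
  'a': 2
  'b': 3
  'c': 5
Scanning left to right for freq == 1:
  Position 0 ('a'): freq=2, skip
  Position 1 ('b'): freq=3, skip
  Position 2 ('b'): freq=3, skip
  Position 3 ('c'): freq=5, skip
  Position 4 ('c'): freq=5, skip
  Position 5 ('a'): freq=2, skip
  Position 6 ('c'): freq=5, skip
  Position 7 ('c'): freq=5, skip
  Position 8 ('b'): freq=3, skip
  Position 9 ('c'): freq=5, skip
  No unique character found => answer = -1

-1


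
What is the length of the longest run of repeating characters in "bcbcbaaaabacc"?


Input: "bcbcbaaaabacc"
Scanning for longest run:
  Position 1 ('c'): new char, reset run to 1
  Position 2 ('b'): new char, reset run to 1
  Position 3 ('c'): new char, reset run to 1
  Position 4 ('b'): new char, reset run to 1
  Position 5 ('a'): new char, reset run to 1
  Position 6 ('a'): continues run of 'a', length=2
  Position 7 ('a'): continues run of 'a', length=3
  Position 8 ('a'): continues run of 'a', length=4
  Position 9 ('b'): new char, reset run to 1
  Position 10 ('a'): new char, reset run to 1
  Position 11 ('c'): new char, reset run to 1
  Position 12 ('c'): continues run of 'c', length=2
Longest run: 'a' with length 4

4


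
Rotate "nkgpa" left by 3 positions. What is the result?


Input: "nkgpa", rotate left by 3
First 3 characters: "nkg"
Remaining characters: "pa"
Concatenate remaining + first: "pa" + "nkg" = "pankg"

pankg


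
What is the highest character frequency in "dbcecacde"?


Input: dbcecacde
Character counts:
  'a': 1
  'b': 1
  'c': 3
  'd': 2
  'e': 2
Maximum frequency: 3

3


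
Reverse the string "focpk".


Input: focpk
Reading characters right to left:
  Position 4: 'k'
  Position 3: 'p'
  Position 2: 'c'
  Position 1: 'o'
  Position 0: 'f'
Reversed: kpcof

kpcof


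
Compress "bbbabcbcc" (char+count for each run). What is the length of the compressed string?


Input: bbbabcbcc
Runs:
  'b' x 3 => "b3"
  'a' x 1 => "a1"
  'b' x 1 => "b1"
  'c' x 1 => "c1"
  'b' x 1 => "b1"
  'c' x 2 => "c2"
Compressed: "b3a1b1c1b1c2"
Compressed length: 12

12


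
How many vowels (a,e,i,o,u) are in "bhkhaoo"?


Input: bhkhaoo
Checking each character:
  'b' at position 0: consonant
  'h' at position 1: consonant
  'k' at position 2: consonant
  'h' at position 3: consonant
  'a' at position 4: vowel (running total: 1)
  'o' at position 5: vowel (running total: 2)
  'o' at position 6: vowel (running total: 3)
Total vowels: 3

3


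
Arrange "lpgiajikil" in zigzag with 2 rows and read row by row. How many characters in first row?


Zigzag "lpgiajikil" into 2 rows:
Placing characters:
  'l' => row 0
  'p' => row 1
  'g' => row 0
  'i' => row 1
  'a' => row 0
  'j' => row 1
  'i' => row 0
  'k' => row 1
  'i' => row 0
  'l' => row 1
Rows:
  Row 0: "lgaii"
  Row 1: "pijkl"
First row length: 5

5


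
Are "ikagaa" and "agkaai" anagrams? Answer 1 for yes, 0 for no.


Strings: "ikagaa", "agkaai"
Sorted first:  aaagik
Sorted second: aaagik
Sorted forms match => anagrams

1


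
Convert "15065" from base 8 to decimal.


Input: "15065" in base 8
Positional expansion:
  Digit '1' (value 1) x 8^4 = 4096
  Digit '5' (value 5) x 8^3 = 2560
  Digit '0' (value 0) x 8^2 = 0
  Digit '6' (value 6) x 8^1 = 48
  Digit '5' (value 5) x 8^0 = 5
Sum = 6709

6709


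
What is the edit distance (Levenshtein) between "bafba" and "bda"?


Computing edit distance: "bafba" -> "bda"
DP table:
           b    d    a
      0    1    2    3
  b   1    0    1    2
  a   2    1    1    1
  f   3    2    2    2
  b   4    3    3    3
  a   5    4    4    3
Edit distance = dp[5][3] = 3

3


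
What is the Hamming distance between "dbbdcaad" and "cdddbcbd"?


Comparing "dbbdcaad" and "cdddbcbd" position by position:
  Position 0: 'd' vs 'c' => differ
  Position 1: 'b' vs 'd' => differ
  Position 2: 'b' vs 'd' => differ
  Position 3: 'd' vs 'd' => same
  Position 4: 'c' vs 'b' => differ
  Position 5: 'a' vs 'c' => differ
  Position 6: 'a' vs 'b' => differ
  Position 7: 'd' vs 'd' => same
Total differences (Hamming distance): 6

6


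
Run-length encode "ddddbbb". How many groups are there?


Input: ddddbbb
Scanning for consecutive runs:
  Group 1: 'd' x 4 (positions 0-3)
  Group 2: 'b' x 3 (positions 4-6)
Total groups: 2

2


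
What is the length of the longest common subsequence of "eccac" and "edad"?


LCS of "eccac" and "edad"
DP table:
           e    d    a    d
      0    0    0    0    0
  e   0    1    1    1    1
  c   0    1    1    1    1
  c   0    1    1    1    1
  a   0    1    1    2    2
  c   0    1    1    2    2
LCS length = dp[5][4] = 2

2


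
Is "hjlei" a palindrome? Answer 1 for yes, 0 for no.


Input: hjlei
Reversed: ieljh
  Compare pos 0 ('h') with pos 4 ('i'): MISMATCH
  Compare pos 1 ('j') with pos 3 ('e'): MISMATCH
Result: not a palindrome

0


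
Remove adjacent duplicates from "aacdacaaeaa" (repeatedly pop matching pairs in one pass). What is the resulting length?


Input: aacdacaaeaa
Stack-based adjacent duplicate removal:
  Read 'a': push. Stack: a
  Read 'a': matches stack top 'a' => pop. Stack: (empty)
  Read 'c': push. Stack: c
  Read 'd': push. Stack: cd
  Read 'a': push. Stack: cda
  Read 'c': push. Stack: cdac
  Read 'a': push. Stack: cdaca
  Read 'a': matches stack top 'a' => pop. Stack: cdac
  Read 'e': push. Stack: cdace
  Read 'a': push. Stack: cdacea
  Read 'a': matches stack top 'a' => pop. Stack: cdace
Final stack: "cdace" (length 5)

5


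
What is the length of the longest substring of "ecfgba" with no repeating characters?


Input: "ecfgba"
Sliding window (track last position of each char):
  Position 0 ('e'): window [0,0] length 1 -- new best
  Position 1 ('c'): window [0,1] length 2 -- new best
  Position 2 ('f'): window [0,2] length 3 -- new best
  Position 3 ('g'): window [0,3] length 4 -- new best
  Position 4 ('b'): window [0,4] length 5 -- new best
  Position 5 ('a'): window [0,5] length 6 -- new best
Longest substring with no repeats: "ecfgba" with length 6

6


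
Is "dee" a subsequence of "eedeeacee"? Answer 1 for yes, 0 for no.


Check if "dee" is a subsequence of "eedeeacee"
Greedy scan:
  Position 0 ('e'): no match needed
  Position 1 ('e'): no match needed
  Position 2 ('d'): matches sub[0] = 'd'
  Position 3 ('e'): matches sub[1] = 'e'
  Position 4 ('e'): matches sub[2] = 'e'
  Position 5 ('a'): no match needed
  Position 6 ('c'): no match needed
  Position 7 ('e'): no match needed
  Position 8 ('e'): no match needed
All 3 characters matched => is a subsequence

1


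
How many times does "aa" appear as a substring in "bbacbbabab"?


Searching for "aa" in "bbacbbabab"
Scanning each position:
  Position 0: "bb" => no
  Position 1: "ba" => no
  Position 2: "ac" => no
  Position 3: "cb" => no
  Position 4: "bb" => no
  Position 5: "ba" => no
  Position 6: "ab" => no
  Position 7: "ba" => no
  Position 8: "ab" => no
Total occurrences: 0

0


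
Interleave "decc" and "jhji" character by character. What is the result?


Interleaving "decc" and "jhji":
  Position 0: 'd' from first, 'j' from second => "dj"
  Position 1: 'e' from first, 'h' from second => "eh"
  Position 2: 'c' from first, 'j' from second => "cj"
  Position 3: 'c' from first, 'i' from second => "ci"
Result: djehcjci

djehcjci


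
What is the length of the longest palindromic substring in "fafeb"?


Input: "fafeb"
Checking substrings for palindromes:
  [0:3] "faf" (len 3) => palindrome
Longest palindromic substring: "faf" with length 3

3


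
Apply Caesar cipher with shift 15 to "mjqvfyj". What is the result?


Caesar cipher: shift "mjqvfyj" by 15
  'm' (pos 12) + 15 = pos 1 = 'b'
  'j' (pos 9) + 15 = pos 24 = 'y'
  'q' (pos 16) + 15 = pos 5 = 'f'
  'v' (pos 21) + 15 = pos 10 = 'k'
  'f' (pos 5) + 15 = pos 20 = 'u'
  'y' (pos 24) + 15 = pos 13 = 'n'
  'j' (pos 9) + 15 = pos 24 = 'y'
Result: byfkuny

byfkuny


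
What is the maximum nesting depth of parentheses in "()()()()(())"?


Input: "()()()()(())"
Tracking depth:
  Position 0 '(': depth becomes 1
  Position 1 ')': depth becomes 0
  Position 2 '(': depth becomes 1
  Position 3 ')': depth becomes 0
  Position 4 '(': depth becomes 1
  Position 5 ')': depth becomes 0
  Position 6 '(': depth becomes 1
  Position 7 ')': depth becomes 0
  Position 8 '(': depth becomes 1
  Position 9 '(': depth becomes 2
  Position 10 ')': depth becomes 1
  Position 11 ')': depth becomes 0
Maximum depth reached: 2

2


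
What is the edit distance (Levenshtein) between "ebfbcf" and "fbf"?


Computing edit distance: "ebfbcf" -> "fbf"
DP table:
           f    b    f
      0    1    2    3
  e   1    1    2    3
  b   2    2    1    2
  f   3    2    2    1
  b   4    3    2    2
  c   5    4    3    3
  f   6    5    4    3
Edit distance = dp[6][3] = 3

3


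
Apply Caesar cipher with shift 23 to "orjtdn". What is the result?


Caesar cipher: shift "orjtdn" by 23
  'o' (pos 14) + 23 = pos 11 = 'l'
  'r' (pos 17) + 23 = pos 14 = 'o'
  'j' (pos 9) + 23 = pos 6 = 'g'
  't' (pos 19) + 23 = pos 16 = 'q'
  'd' (pos 3) + 23 = pos 0 = 'a'
  'n' (pos 13) + 23 = pos 10 = 'k'
Result: logqak

logqak


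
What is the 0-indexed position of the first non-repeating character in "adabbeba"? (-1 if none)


Input: adabbeba
Character frequencies:
  'a': 3
  'b': 3
  'd': 1
  'e': 1
Scanning left to right for freq == 1:
  Position 0 ('a'): freq=3, skip
  Position 1 ('d'): unique! => answer = 1

1


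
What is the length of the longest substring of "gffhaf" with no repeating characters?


Input: "gffhaf"
Sliding window (track last position of each char):
  Position 0 ('g'): window [0,0] length 1 -- new best
  Position 1 ('f'): window [0,1] length 2 -- new best
  Position 2 ('f'): repeat (last at 1), move window start to 2
  Position 2 ('f'): window [2,2] length 1
  Position 3 ('h'): window [2,3] length 2
  Position 4 ('a'): window [2,4] length 3 -- new best
  Position 5 ('f'): repeat (last at 2), move window start to 3
  Position 5 ('f'): window [3,5] length 3
Longest substring with no repeats: "fha" with length 3

3


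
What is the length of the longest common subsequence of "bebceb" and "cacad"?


LCS of "bebceb" and "cacad"
DP table:
           c    a    c    a    d
      0    0    0    0    0    0
  b   0    0    0    0    0    0
  e   0    0    0    0    0    0
  b   0    0    0    0    0    0
  c   0    1    1    1    1    1
  e   0    1    1    1    1    1
  b   0    1    1    1    1    1
LCS length = dp[6][5] = 1

1


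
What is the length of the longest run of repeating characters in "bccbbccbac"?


Input: "bccbbccbac"
Scanning for longest run:
  Position 1 ('c'): new char, reset run to 1
  Position 2 ('c'): continues run of 'c', length=2
  Position 3 ('b'): new char, reset run to 1
  Position 4 ('b'): continues run of 'b', length=2
  Position 5 ('c'): new char, reset run to 1
  Position 6 ('c'): continues run of 'c', length=2
  Position 7 ('b'): new char, reset run to 1
  Position 8 ('a'): new char, reset run to 1
  Position 9 ('c'): new char, reset run to 1
Longest run: 'c' with length 2

2


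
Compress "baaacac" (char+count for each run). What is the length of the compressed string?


Input: baaacac
Runs:
  'b' x 1 => "b1"
  'a' x 3 => "a3"
  'c' x 1 => "c1"
  'a' x 1 => "a1"
  'c' x 1 => "c1"
Compressed: "b1a3c1a1c1"
Compressed length: 10

10


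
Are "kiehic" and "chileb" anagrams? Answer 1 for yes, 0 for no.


Strings: "kiehic", "chileb"
Sorted first:  cehiik
Sorted second: bcehil
Differ at position 0: 'c' vs 'b' => not anagrams

0


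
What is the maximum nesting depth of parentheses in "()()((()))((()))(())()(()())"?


Input: "()()((()))((()))(())()(()())"
Tracking depth:
  Position 0 '(': depth becomes 1
  Position 1 ')': depth becomes 0
  Position 2 '(': depth becomes 1
  Position 3 ')': depth becomes 0
  Position 4 '(': depth becomes 1
  Position 5 '(': depth becomes 2
  Position 6 '(': depth becomes 3
  Position 7 ')': depth becomes 2
  Position 8 ')': depth becomes 1
  Position 9 ')': depth becomes 0
  Position 10 '(': depth becomes 1
  Position 11 '(': depth becomes 2
  Position 12 '(': depth becomes 3
  Position 13 ')': depth becomes 2
  Position 14 ')': depth becomes 1
  Position 15 ')': depth becomes 0
  Position 16 '(': depth becomes 1
  Position 17 '(': depth becomes 2
  Position 18 ')': depth becomes 1
  Position 19 ')': depth becomes 0
  Position 20 '(': depth becomes 1
  Position 21 ')': depth becomes 0
  Position 22 '(': depth becomes 1
  Position 23 '(': depth becomes 2
  Position 24 ')': depth becomes 1
  Position 25 '(': depth becomes 2
  Position 26 ')': depth becomes 1
  Position 27 ')': depth becomes 0
Maximum depth reached: 3

3


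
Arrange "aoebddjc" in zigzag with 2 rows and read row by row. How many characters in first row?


Zigzag "aoebddjc" into 2 rows:
Placing characters:
  'a' => row 0
  'o' => row 1
  'e' => row 0
  'b' => row 1
  'd' => row 0
  'd' => row 1
  'j' => row 0
  'c' => row 1
Rows:
  Row 0: "aedj"
  Row 1: "obdc"
First row length: 4

4


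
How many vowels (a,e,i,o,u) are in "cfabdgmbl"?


Input: cfabdgmbl
Checking each character:
  'c' at position 0: consonant
  'f' at position 1: consonant
  'a' at position 2: vowel (running total: 1)
  'b' at position 3: consonant
  'd' at position 4: consonant
  'g' at position 5: consonant
  'm' at position 6: consonant
  'b' at position 7: consonant
  'l' at position 8: consonant
Total vowels: 1

1


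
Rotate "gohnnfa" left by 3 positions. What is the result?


Input: "gohnnfa", rotate left by 3
First 3 characters: "goh"
Remaining characters: "nnfa"
Concatenate remaining + first: "nnfa" + "goh" = "nnfagoh"

nnfagoh


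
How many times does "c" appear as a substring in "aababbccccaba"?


Searching for "c" in "aababbccccaba"
Scanning each position:
  Position 0: "a" => no
  Position 1: "a" => no
  Position 2: "b" => no
  Position 3: "a" => no
  Position 4: "b" => no
  Position 5: "b" => no
  Position 6: "c" => MATCH
  Position 7: "c" => MATCH
  Position 8: "c" => MATCH
  Position 9: "c" => MATCH
  Position 10: "a" => no
  Position 11: "b" => no
  Position 12: "a" => no
Total occurrences: 4

4


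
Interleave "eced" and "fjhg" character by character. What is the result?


Interleaving "eced" and "fjhg":
  Position 0: 'e' from first, 'f' from second => "ef"
  Position 1: 'c' from first, 'j' from second => "cj"
  Position 2: 'e' from first, 'h' from second => "eh"
  Position 3: 'd' from first, 'g' from second => "dg"
Result: efcjehdg

efcjehdg


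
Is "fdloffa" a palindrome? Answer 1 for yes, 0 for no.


Input: fdloffa
Reversed: affoldf
  Compare pos 0 ('f') with pos 6 ('a'): MISMATCH
  Compare pos 1 ('d') with pos 5 ('f'): MISMATCH
  Compare pos 2 ('l') with pos 4 ('f'): MISMATCH
Result: not a palindrome

0


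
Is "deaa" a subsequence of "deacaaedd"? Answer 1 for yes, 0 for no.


Check if "deaa" is a subsequence of "deacaaedd"
Greedy scan:
  Position 0 ('d'): matches sub[0] = 'd'
  Position 1 ('e'): matches sub[1] = 'e'
  Position 2 ('a'): matches sub[2] = 'a'
  Position 3 ('c'): no match needed
  Position 4 ('a'): matches sub[3] = 'a'
  Position 5 ('a'): no match needed
  Position 6 ('e'): no match needed
  Position 7 ('d'): no match needed
  Position 8 ('d'): no match needed
All 4 characters matched => is a subsequence

1


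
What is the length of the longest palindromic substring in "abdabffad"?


Input: "abdabffad"
Checking substrings for palindromes:
  [5:7] "ff" (len 2) => palindrome
Longest palindromic substring: "ff" with length 2

2


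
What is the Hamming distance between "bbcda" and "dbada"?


Comparing "bbcda" and "dbada" position by position:
  Position 0: 'b' vs 'd' => differ
  Position 1: 'b' vs 'b' => same
  Position 2: 'c' vs 'a' => differ
  Position 3: 'd' vs 'd' => same
  Position 4: 'a' vs 'a' => same
Total differences (Hamming distance): 2

2


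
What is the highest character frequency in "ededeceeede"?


Input: ededeceeede
Character counts:
  'c': 1
  'd': 3
  'e': 7
Maximum frequency: 7

7


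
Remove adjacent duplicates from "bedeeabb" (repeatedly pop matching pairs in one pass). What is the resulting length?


Input: bedeeabb
Stack-based adjacent duplicate removal:
  Read 'b': push. Stack: b
  Read 'e': push. Stack: be
  Read 'd': push. Stack: bed
  Read 'e': push. Stack: bede
  Read 'e': matches stack top 'e' => pop. Stack: bed
  Read 'a': push. Stack: beda
  Read 'b': push. Stack: bedab
  Read 'b': matches stack top 'b' => pop. Stack: beda
Final stack: "beda" (length 4)

4


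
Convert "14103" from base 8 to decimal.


Input: "14103" in base 8
Positional expansion:
  Digit '1' (value 1) x 8^4 = 4096
  Digit '4' (value 4) x 8^3 = 2048
  Digit '1' (value 1) x 8^2 = 64
  Digit '0' (value 0) x 8^1 = 0
  Digit '3' (value 3) x 8^0 = 3
Sum = 6211

6211


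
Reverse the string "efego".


Input: efego
Reading characters right to left:
  Position 4: 'o'
  Position 3: 'g'
  Position 2: 'e'
  Position 1: 'f'
  Position 0: 'e'
Reversed: ogefe

ogefe


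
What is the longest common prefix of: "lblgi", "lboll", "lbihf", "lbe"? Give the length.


Words: lblgi, lboll, lbihf, lbe
  Position 0: all 'l' => match
  Position 1: all 'b' => match
  Position 2: ('l', 'o', 'i', 'e') => mismatch, stop
LCP = "lb" (length 2)

2


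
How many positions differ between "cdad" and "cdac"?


Comparing "cdad" and "cdac" position by position:
  Position 0: 'c' vs 'c' => same
  Position 1: 'd' vs 'd' => same
  Position 2: 'a' vs 'a' => same
  Position 3: 'd' vs 'c' => DIFFER
Positions that differ: 1

1


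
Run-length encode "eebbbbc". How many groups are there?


Input: eebbbbc
Scanning for consecutive runs:
  Group 1: 'e' x 2 (positions 0-1)
  Group 2: 'b' x 4 (positions 2-5)
  Group 3: 'c' x 1 (positions 6-6)
Total groups: 3

3


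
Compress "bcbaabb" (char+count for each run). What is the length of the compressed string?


Input: bcbaabb
Runs:
  'b' x 1 => "b1"
  'c' x 1 => "c1"
  'b' x 1 => "b1"
  'a' x 2 => "a2"
  'b' x 2 => "b2"
Compressed: "b1c1b1a2b2"
Compressed length: 10

10


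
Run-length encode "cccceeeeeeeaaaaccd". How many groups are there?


Input: cccceeeeeeeaaaaccd
Scanning for consecutive runs:
  Group 1: 'c' x 4 (positions 0-3)
  Group 2: 'e' x 7 (positions 4-10)
  Group 3: 'a' x 4 (positions 11-14)
  Group 4: 'c' x 2 (positions 15-16)
  Group 5: 'd' x 1 (positions 17-17)
Total groups: 5

5


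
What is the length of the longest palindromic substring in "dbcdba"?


Input: "dbcdba"
Checking substrings for palindromes:
  No multi-char palindromic substrings found
Longest palindromic substring: "d" with length 1

1


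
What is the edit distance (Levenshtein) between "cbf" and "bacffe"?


Computing edit distance: "cbf" -> "bacffe"
DP table:
           b    a    c    f    f    e
      0    1    2    3    4    5    6
  c   1    1    2    2    3    4    5
  b   2    1    2    3    3    4    5
  f   3    2    2    3    3    3    4
Edit distance = dp[3][6] = 4

4


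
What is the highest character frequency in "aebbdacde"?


Input: aebbdacde
Character counts:
  'a': 2
  'b': 2
  'c': 1
  'd': 2
  'e': 2
Maximum frequency: 2

2


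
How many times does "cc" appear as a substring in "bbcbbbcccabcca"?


Searching for "cc" in "bbcbbbcccabcca"
Scanning each position:
  Position 0: "bb" => no
  Position 1: "bc" => no
  Position 2: "cb" => no
  Position 3: "bb" => no
  Position 4: "bb" => no
  Position 5: "bc" => no
  Position 6: "cc" => MATCH
  Position 7: "cc" => MATCH
  Position 8: "ca" => no
  Position 9: "ab" => no
  Position 10: "bc" => no
  Position 11: "cc" => MATCH
  Position 12: "ca" => no
Total occurrences: 3

3


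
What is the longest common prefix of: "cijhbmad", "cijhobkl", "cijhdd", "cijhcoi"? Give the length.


Words: cijhbmad, cijhobkl, cijhdd, cijhcoi
  Position 0: all 'c' => match
  Position 1: all 'i' => match
  Position 2: all 'j' => match
  Position 3: all 'h' => match
  Position 4: ('b', 'o', 'd', 'c') => mismatch, stop
LCP = "cijh" (length 4)

4


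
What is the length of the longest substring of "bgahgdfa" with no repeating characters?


Input: "bgahgdfa"
Sliding window (track last position of each char):
  Position 0 ('b'): window [0,0] length 1 -- new best
  Position 1 ('g'): window [0,1] length 2 -- new best
  Position 2 ('a'): window [0,2] length 3 -- new best
  Position 3 ('h'): window [0,3] length 4 -- new best
  Position 4 ('g'): repeat (last at 1), move window start to 2
  Position 4 ('g'): window [2,4] length 3
  Position 5 ('d'): window [2,5] length 4
  Position 6 ('f'): window [2,6] length 5 -- new best
  Position 7 ('a'): repeat (last at 2), move window start to 3
  Position 7 ('a'): window [3,7] length 5
Longest substring with no repeats: "ahgdf" with length 5

5
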